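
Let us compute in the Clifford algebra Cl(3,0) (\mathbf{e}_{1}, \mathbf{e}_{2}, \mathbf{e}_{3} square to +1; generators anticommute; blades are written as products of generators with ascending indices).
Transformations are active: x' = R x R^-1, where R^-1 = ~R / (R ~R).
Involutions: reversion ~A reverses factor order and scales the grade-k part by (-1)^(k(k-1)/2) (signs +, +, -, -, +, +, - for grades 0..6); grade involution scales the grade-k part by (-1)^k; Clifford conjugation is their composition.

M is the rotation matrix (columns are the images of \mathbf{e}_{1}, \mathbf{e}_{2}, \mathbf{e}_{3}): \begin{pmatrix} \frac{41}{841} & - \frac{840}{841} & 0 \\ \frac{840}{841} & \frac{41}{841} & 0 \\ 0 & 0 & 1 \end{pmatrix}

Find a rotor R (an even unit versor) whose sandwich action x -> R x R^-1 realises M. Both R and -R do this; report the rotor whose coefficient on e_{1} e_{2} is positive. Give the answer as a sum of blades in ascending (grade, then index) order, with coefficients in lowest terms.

Method: write R = a + b12*e_{1} e_{2} + b13*e_{1} e_{3} + b23*e_{2} e_{3} with a^2 + b12^2 + b13^2 + b23^2 = 1 (so R^-1 = ~R). Expanding the columns R e_j ~R gives tr M = 4a^2 - 1 and, from the antisymmetric part, M21 - M12 = -4a*b12, M13 - M31 = 4a*b13, M32 - M23 = -4a*b23.
Here tr M = \frac{923}{841}, so a^2 = (1 + tr M)/4 = \frac{441}{841} and a = ±\frac{21}{29}. Taking a = \frac{21}{29}: M21 - M12 = \frac{1680}{841}, M13 - M31 = 0, M32 - M23 = 0, giving b12 = -\frac{20}{29}, b13 = 0, b23 = 0, i.e. R = \frac{21}{29} - \frac{20}{29} e_{1} e_{2}.
Its e_{1} e_{2} coefficient is negative, so report the other preimage -R.
Answer: -\frac{21}{29} + \frac{20}{29} e_{1} e_{2}. Why the constraint matters: R and -R act identically through the sandwich — M has trace \frac{923}{841} either way — so only the sign condition on e_{1} e_{2} picks one of the two preimages.


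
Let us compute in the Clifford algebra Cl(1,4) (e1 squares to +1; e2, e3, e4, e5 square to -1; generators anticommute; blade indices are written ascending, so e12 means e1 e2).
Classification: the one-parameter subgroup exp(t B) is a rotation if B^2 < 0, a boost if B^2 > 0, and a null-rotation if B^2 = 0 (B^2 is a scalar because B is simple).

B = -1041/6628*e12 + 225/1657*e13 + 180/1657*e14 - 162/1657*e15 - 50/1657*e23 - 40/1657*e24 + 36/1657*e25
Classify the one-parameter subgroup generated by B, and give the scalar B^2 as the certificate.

B^2 term by term: the squares give (-1041/6628)^2*(e12)^2 + (225/1657)^2*(e13)^2 + (180/1657)^2*(e14)^2 + (-162/1657)^2*(e15)^2 + (-50/1657)^2*(e23)^2 + (-40/1657)^2*(e24)^2 + (36/1657)^2*(e25)^2 = 1083681/43930384*(+1) + 50625/2745649*(+1) + 32400/2745649*(+1) + 26244/2745649*(+1) + 2500/2745649*(-1) + 1600/2745649*(-1) + 1296/2745649*(-1) = 1/16 (each basis 2-blade squares to minus the product of its generators' squares); cross terms between blades sharing an index anticommute and cancel; the commuting (index-disjoint) pairs give grade-4 terms 2*c*c'*(blade product), which cancel blade by blade — e1234: 18000/2745649 - 18000/2745649 = 0; e1235: -16200/2745649 + 16200/2745649 = 0; e1245: -12960/2745649 + 12960/2745649 = 0 — confirming B is simple. So B^2 = 1/16.
Answer: boost, certificate B^2 = 1/16. Check the certificate: B^2 = 1/16, and that sign is decisive whatever form B takes.


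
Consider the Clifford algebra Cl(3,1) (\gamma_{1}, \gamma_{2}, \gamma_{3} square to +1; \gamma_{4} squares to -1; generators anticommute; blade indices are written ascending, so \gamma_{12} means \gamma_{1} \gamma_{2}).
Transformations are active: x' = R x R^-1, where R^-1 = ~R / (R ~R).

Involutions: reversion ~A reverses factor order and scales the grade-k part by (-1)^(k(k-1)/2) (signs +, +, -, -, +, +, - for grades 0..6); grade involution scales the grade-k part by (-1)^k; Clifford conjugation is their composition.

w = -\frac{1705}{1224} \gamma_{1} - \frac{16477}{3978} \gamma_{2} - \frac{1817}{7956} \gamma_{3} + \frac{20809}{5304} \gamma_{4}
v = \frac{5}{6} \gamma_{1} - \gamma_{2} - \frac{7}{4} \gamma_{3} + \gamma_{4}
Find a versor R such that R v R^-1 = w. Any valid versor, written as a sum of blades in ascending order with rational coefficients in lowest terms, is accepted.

Reasoning: v^2 = w^2 = \frac{541}{144} since conjugation preserves the quadratic form; R = v + w = -\frac{685}{1224} \gamma_{1} - \frac{20455}{3978} \gamma_{2} - \frac{3935}{1989} \gamma_{3} + \frac{26113}{5304} \gamma_{4} is then valid when invertible, keeping its own part and reversing (v - w)/2.
Answer: -\frac{685}{1224} \gamma_{1} - \frac{20455}{3978} \gamma_{2} - \frac{3935}{1989} \gamma_{3} + \frac{26113}{5304} \gamma_{4}


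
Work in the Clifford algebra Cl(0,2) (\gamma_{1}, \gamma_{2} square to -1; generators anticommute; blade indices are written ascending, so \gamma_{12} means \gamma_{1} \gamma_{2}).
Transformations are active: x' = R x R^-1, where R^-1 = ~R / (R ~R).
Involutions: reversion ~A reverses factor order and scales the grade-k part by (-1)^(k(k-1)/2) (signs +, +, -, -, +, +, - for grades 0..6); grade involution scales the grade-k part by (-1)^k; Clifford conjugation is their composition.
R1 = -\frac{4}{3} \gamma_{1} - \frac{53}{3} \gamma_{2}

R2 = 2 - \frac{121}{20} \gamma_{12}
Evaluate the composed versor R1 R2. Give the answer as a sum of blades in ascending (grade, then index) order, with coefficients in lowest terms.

Distribute over the terms of R1 (each basis-blade product reordered to ascending indices, repeated generators contracted through their squares):
(-\frac{4}{3} \gamma_{1}) R2 = -\frac{8}{3} \gamma_{1} - \frac{121}{15} \gamma_{2}
(-\frac{53}{3} \gamma_{2}) R2 = \frac{6413}{60} \gamma_{1} - \frac{106}{3} \gamma_{2}
Summing the partial products and collecting blades:
Answer: \frac{6253}{60} \gamma_{1} - \frac{217}{5} \gamma_{2}


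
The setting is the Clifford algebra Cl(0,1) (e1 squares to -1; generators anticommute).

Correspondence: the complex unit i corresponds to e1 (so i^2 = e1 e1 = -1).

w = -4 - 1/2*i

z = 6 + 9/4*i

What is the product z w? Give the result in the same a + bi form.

In blades: z = 6 + 9/4*e1, w = -4 - 1/2*e1.
Distribute z over w term by term (generator squares from the signature, products reordered to ascending indices): (6)*w = -24 - 3*e1; (9/4*e1)*w = 9/8 - 9*e1.
Sum: -183/8 - 12*e1; translating back through the correspondence:
Answer: -183/8 - 12i


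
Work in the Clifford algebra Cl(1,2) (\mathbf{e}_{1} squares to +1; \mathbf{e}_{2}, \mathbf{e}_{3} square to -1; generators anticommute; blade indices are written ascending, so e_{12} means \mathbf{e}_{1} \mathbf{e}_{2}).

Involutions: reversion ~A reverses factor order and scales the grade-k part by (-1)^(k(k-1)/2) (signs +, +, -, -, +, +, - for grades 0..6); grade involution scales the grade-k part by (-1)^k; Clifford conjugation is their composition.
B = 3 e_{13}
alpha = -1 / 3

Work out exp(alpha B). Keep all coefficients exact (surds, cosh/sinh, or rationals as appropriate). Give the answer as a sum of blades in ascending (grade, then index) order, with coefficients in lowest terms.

B^2 = (3)^2*(e_{13})^2 = 9*(+1) = 9 (a basis 2-blade squares to minus the product of its generators' squares).
B^2 = 9 — the series telescopes hyperbolically here: l = 3, alpha*l = -1, so exp(alpha B) = cosh(-1) + (sinh(-1)/3)*B = \cosh{\left(1 \right)} + (- \frac{\sinh{\left(1 \right)}}{3})*B.
Answer: \cosh{\left(1 \right)} - \sinh{\left(1 \right)} e_{13}


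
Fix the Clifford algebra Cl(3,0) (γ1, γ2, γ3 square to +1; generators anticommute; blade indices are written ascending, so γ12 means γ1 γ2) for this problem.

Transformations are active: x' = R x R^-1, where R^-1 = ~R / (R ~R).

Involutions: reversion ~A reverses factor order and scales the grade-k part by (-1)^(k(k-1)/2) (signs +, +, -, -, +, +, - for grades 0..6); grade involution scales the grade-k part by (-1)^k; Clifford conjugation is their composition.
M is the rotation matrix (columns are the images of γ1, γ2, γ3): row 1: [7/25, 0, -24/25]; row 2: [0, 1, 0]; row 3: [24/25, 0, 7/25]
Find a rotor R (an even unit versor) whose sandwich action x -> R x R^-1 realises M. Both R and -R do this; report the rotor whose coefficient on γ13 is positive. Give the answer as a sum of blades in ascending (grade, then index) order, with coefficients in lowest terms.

Method: write R = a + b12*γ12 + b13*γ13 + b23*γ23 with a^2 + b12^2 + b13^2 + b23^2 = 1 (so R^-1 = ~R). Expanding the columns R e_j ~R gives tr M = 4a^2 - 1 and, from the antisymmetric part, M21 - M12 = -4a*b12, M13 - M31 = 4a*b13, M32 - M23 = -4a*b23.
Here tr M = 39/25, so a^2 = (1 + tr M)/4 = 16/25 and a = ±4/5. Taking a = 4/5: M21 - M12 = 0, M13 - M31 = -48/25, M32 - M23 = 0, giving b12 = 0, b13 = -3/5, b23 = 0, i.e. R = 4/5 - 3/5*γ13.
Its γ13 coefficient is negative, so report the other preimage -R.
Answer: -4/5 + 3/5*γ13. Note: both R and -R realise this M (trace 39/25); the covering map identifies them, and the γ13-coefficient sign is the tie-breaker.


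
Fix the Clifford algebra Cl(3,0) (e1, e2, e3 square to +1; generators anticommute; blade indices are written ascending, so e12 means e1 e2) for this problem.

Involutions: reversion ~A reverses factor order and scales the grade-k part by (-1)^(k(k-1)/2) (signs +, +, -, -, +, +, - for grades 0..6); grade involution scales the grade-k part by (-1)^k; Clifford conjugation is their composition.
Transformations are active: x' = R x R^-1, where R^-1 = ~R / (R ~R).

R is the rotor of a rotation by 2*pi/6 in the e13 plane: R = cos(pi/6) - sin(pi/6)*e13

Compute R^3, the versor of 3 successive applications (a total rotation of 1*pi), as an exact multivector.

Because a rotor carries half the rotation angle, composing 3 copies of this e13-plane rotor multiplies the phase: 3*(pi/6) = pi/2, hence R^3 = cos(pi/2) - sin(pi/2)*e13.
cos(pi/2) = 0 and sin(pi/2) = 1, so R^3 = -e13. The net rotation is 1*pi; the rotor keeps the half-angle phase exactly.
Answer: -e13


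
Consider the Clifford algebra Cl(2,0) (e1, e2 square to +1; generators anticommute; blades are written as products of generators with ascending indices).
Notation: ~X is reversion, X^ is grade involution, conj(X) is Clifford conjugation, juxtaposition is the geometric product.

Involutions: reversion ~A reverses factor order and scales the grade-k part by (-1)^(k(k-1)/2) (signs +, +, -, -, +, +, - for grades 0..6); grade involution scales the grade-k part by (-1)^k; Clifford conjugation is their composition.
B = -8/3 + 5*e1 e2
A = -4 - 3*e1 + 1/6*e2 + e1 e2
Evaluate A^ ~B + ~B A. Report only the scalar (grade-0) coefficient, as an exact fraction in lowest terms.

first term: 47/3 - 53/6*e1 - 131/9*e2 + 52/3*e1 e2
second term: 47/3 + 43/6*e1 - 139/9*e2 + 52/3*e1 e2
Answer: 94/3


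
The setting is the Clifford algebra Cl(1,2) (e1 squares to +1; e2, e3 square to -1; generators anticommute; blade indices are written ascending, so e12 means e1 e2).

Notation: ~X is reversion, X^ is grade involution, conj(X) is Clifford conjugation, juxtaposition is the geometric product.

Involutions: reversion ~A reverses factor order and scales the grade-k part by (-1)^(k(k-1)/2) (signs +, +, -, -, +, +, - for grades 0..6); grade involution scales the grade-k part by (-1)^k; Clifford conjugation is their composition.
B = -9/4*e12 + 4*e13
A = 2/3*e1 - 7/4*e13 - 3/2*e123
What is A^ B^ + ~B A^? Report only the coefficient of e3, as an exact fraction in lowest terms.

first term: -7 - 9/2*e2 - 145/24*e3 + 63/16*e23
second term: 7 + 15/2*e2 + 17/24*e3 + 63/16*e23
Answer: -16/3


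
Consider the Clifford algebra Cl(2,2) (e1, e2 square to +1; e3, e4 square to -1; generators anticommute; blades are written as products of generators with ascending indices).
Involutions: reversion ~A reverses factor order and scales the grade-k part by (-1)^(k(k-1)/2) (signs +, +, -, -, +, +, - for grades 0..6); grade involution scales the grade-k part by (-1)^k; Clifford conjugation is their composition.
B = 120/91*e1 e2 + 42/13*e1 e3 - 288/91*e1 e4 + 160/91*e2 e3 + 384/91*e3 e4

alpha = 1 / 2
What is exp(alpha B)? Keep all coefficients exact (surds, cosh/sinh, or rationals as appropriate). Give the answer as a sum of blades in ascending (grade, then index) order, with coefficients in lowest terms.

B^2 term by term: the squares give (120/91)^2*(e1 e2)^2 + (42/13)^2*(e1 e3)^2 + (-288/91)^2*(e1 e4)^2 + (160/91)^2*(e2 e3)^2 + (384/91)^2*(e3 e4)^2 = 14400/8281*(-1) + 1764/169*(+1) + 82944/8281*(+1) + 25600/8281*(+1) + 147456/8281*(-1) = 4 (each basis 2-blade squares to minus the product of its generators' squares); cross terms between blades sharing an index anticommute and cancel; the commuting (index-disjoint) pairs give grade-4 terms 2*c*c'*(blade product), which cancel blade by blade — e1 e2 e3 e4: 92160/8281 - 92160/8281 = 0 — confirming B is simple. So B^2 = 4.
B^2 = 4 — since the square is positive, the closed form is hyperbolic: l = 2, alpha*l = 1, so exp(alpha B) = cosh(1) + (sinh(1)/2)*B = cosh(1) + (sinh(1)/2)*B.
Answer: cosh(1) + 60*sinh(1)/91*e1 e2 + 21*sinh(1)/13*e1 e3 - 144*sinh(1)/91*e1 e4 + 80*sinh(1)/91*e2 e3 + 192*sinh(1)/91*e3 e4


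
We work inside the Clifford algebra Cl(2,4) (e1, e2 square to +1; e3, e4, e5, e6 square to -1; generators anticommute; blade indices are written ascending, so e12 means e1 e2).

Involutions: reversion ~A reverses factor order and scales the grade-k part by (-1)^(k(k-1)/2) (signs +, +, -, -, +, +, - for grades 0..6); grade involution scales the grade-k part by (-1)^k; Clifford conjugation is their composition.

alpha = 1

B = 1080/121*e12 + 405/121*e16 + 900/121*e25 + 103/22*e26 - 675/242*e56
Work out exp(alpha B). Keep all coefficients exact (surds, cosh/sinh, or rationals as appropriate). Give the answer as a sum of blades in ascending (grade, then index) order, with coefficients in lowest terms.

B^2 term by term: the squares give (1080/121)^2*(e12)^2 + (405/121)^2*(e16)^2 + (900/121)^2*(e25)^2 + (103/22)^2*(e26)^2 + (-675/242)^2*(e56)^2 = 1166400/14641*(-1) + 164025/14641*(+1) + 810000/14641*(+1) + 10609/484*(+1) + 455625/58564*(-1) = 1 (each basis 2-blade squares to minus the product of its generators' squares); cross terms between blades sharing an index anticommute and cancel; the commuting (index-disjoint) pairs give grade-4 terms 2*c*c'*(blade product), which cancel blade by blade — e1256: -729000/14641 + 729000/14641 = 0 — confirming B is simple. So B^2 = 1.
B^2 = 1 — since the square is positive, the closed form is hyperbolic: l = 1, alpha*l = 1, so exp(alpha B) = cosh(1) + (sinh(1)/1)*B = cosh(1) + (sinh(1))*B.
Answer: cosh(1) + 1080*sinh(1)/121*e12 + 405*sinh(1)/121*e16 + 900*sinh(1)/121*e25 + 103*sinh(1)/22*e26 - 675*sinh(1)/242*e56


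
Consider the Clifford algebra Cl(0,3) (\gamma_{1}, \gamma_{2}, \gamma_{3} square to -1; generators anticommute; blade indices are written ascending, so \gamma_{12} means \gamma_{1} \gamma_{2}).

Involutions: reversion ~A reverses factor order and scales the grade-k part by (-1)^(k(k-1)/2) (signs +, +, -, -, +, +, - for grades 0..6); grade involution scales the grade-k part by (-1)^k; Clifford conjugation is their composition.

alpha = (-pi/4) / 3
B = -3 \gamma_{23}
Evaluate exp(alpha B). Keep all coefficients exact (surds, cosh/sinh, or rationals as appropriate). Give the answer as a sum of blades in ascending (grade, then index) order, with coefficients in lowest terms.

B^2 = (-3)^2*(\gamma_{23})^2 = 9*(-1) = -9 (a basis 2-blade squares to minus the product of its generators' squares).
B^2 = -9 — the series telescopes trigonometrically here: l = 3, alpha*l = - \frac{\pi}{4}, so exp(alpha B) = cos(- \frac{\pi}{4}) + (sin(- \frac{\pi}{4})/3)*B = \frac{\sqrt{2}}{2} + (- \frac{\sqrt{2}}{6})*B.
Answer: \frac{\sqrt{2}}{2} + \frac{\sqrt{2}}{2} \gamma_{23}


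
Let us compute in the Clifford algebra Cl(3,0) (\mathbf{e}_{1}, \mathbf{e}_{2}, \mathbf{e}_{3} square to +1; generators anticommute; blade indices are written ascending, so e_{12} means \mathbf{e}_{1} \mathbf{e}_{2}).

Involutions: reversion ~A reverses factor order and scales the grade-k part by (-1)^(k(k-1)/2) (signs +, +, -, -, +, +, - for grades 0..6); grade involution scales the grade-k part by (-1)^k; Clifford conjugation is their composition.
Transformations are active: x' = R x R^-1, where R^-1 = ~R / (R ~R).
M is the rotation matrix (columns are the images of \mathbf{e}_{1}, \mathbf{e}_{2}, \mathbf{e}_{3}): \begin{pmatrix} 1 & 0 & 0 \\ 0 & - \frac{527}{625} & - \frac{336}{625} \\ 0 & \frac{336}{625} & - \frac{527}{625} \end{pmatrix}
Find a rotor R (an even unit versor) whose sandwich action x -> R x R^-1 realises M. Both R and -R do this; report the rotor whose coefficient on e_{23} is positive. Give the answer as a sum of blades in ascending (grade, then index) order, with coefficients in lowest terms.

Method: write R = a + b12*e_{12} + b13*e_{13} + b23*e_{23} with a^2 + b12^2 + b13^2 + b23^2 = 1 (so R^-1 = ~R). Expanding the columns R e_j ~R gives tr M = 4a^2 - 1 and, from the antisymmetric part, M21 - M12 = -4a*b12, M13 - M31 = 4a*b13, M32 - M23 = -4a*b23.
Here tr M = -\frac{429}{625}, so a^2 = (1 + tr M)/4 = \frac{49}{625} and a = ±\frac{7}{25}. Taking a = \frac{7}{25}: M21 - M12 = 0, M13 - M31 = 0, M32 - M23 = \frac{672}{625}, giving b12 = 0, b13 = 0, b23 = -\frac{24}{25}, i.e. R = \frac{7}{25} - \frac{24}{25} e_{23}.
Its e_{23} coefficient is negative, so report the other preimage -R.
Answer: -\frac{7}{25} + \frac{24}{25} e_{23}. Note: both R and -R realise this M (trace -\frac{429}{625}); the covering map identifies them, and the e_{23}-coefficient sign is the tie-breaker.


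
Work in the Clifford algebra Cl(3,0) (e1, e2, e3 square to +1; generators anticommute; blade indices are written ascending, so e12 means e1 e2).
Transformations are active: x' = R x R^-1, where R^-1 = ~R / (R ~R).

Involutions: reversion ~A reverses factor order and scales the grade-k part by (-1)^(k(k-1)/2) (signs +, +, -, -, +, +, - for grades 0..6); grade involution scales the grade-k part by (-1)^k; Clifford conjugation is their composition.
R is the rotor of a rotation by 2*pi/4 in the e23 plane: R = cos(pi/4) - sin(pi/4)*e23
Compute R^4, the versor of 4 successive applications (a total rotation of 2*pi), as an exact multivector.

Because a rotor carries half the rotation angle, composing 4 copies of this e23-plane rotor multiplies the phase: 4*(pi/4) = pi, hence R^4 = cos(pi) - sin(pi)*e23.
cos(pi) = -1 and sin(pi) = 0, so R^4 = -1. The total rotation 2*pi is 1 full turn, so every vector returns to itself, yet the rotor is -1, on the OTHER sheet of the double cover (an odd number of 2*pi turns).
Answer: -1


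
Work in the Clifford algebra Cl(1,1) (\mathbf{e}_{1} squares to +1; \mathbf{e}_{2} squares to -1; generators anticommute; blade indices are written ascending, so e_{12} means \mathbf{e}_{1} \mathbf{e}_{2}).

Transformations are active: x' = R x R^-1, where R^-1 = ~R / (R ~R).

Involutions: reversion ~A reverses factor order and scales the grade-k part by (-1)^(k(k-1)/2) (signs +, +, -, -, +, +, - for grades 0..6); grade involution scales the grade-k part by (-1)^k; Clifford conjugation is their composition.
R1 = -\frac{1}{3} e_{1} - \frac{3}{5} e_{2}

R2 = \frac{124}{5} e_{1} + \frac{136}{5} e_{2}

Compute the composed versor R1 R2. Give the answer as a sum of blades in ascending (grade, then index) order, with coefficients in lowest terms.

Distribute over the terms of R1 (each basis-blade product reordered to ascending indices, repeated generators contracted through their squares):
(-\frac{1}{3} e_{1}) R2 = -\frac{124}{15} - \frac{136}{15} e_{12}
(-\frac{3}{5} e_{2}) R2 = \frac{408}{25} + \frac{372}{25} e_{12}
Summing the partial products and collecting blades:
Answer: \frac{604}{75} + \frac{436}{75} e_{12}


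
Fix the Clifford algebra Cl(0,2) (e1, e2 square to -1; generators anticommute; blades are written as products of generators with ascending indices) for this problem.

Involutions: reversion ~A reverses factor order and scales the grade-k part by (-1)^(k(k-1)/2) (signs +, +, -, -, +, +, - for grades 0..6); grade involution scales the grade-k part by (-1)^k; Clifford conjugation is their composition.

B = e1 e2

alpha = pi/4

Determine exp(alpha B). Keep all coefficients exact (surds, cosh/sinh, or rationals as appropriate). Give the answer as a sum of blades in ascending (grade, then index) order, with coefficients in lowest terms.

B^2 = (1)^2*(e1 e2)^2 = 1*(-1) = -1 (a basis 2-blade squares to minus the product of its generators' squares).
B^2 = -1 — the series telescopes trigonometrically here: l = 1, alpha*l = pi/4, so exp(alpha B) = cos(pi/4) + (sin(pi/4)/1)*B = sqrt(2)/2 + (sqrt(2)/2)*B.
Answer: sqrt(2)/2 + sqrt(2)/2*e1 e2


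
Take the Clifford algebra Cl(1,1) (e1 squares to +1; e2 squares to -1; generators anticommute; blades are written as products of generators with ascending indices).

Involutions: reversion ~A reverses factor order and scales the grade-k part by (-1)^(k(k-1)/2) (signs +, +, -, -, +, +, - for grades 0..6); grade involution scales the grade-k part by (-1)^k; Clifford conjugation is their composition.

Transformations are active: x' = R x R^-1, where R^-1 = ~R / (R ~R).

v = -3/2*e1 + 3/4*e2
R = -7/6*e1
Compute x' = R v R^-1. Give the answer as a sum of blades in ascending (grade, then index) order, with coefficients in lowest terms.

~R = -7/6*e1, and R ~R = 49/36, so R^-1 = ~R / (49/36).
R v = 7/4 - 7/8*e1 e2
Answer: -3/2*e1 - 3/4*e2


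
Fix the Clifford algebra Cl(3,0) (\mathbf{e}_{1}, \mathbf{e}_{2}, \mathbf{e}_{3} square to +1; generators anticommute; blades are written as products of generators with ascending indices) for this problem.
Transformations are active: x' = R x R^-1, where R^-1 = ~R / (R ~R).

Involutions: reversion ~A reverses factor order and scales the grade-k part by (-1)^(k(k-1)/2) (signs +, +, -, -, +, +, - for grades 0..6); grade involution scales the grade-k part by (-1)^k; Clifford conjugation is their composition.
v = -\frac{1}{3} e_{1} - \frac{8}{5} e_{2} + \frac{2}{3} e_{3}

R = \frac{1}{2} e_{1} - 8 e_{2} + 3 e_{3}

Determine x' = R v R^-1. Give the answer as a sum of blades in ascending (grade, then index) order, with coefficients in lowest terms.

~R = \frac{1}{2} e_{1} - 8 e_{2} + 3 e_{3}, and R ~R = \frac{293}{4}, so R^-1 = ~R / (\frac{293}{4}).
R v = \frac{439}{30} - \frac{52}{15} e_{1} e_{2} + \frac{4}{3} e_{1} e_{3} - \frac{8}{15} e_{2} e_{3}
Answer: \frac{781}{1465} e_{1} - \frac{7016}{4395} e_{2} + \frac{2338}{4395} e_{3}


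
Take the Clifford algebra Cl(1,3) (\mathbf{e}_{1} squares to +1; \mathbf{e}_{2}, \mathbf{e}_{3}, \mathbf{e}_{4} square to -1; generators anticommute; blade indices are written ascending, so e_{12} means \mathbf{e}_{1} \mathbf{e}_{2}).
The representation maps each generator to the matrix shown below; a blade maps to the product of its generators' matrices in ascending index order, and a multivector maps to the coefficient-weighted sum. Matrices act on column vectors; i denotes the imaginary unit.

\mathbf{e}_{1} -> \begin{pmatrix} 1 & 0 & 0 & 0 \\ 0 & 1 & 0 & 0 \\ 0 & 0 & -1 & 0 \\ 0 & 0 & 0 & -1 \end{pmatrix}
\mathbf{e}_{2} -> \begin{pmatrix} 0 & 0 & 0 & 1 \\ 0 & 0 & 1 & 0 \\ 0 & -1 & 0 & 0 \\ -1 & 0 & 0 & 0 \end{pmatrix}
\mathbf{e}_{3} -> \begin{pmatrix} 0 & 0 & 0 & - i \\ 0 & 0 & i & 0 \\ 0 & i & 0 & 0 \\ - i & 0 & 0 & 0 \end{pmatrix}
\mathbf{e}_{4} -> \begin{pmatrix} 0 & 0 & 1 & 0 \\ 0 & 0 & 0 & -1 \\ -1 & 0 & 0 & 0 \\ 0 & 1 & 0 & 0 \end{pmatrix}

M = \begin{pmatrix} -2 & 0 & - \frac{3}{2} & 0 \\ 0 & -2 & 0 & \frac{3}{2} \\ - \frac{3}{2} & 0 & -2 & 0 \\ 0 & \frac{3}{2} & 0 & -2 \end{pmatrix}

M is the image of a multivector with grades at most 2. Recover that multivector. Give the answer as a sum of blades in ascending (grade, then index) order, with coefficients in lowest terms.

Method: the blade images are trace-orthogonal — tr(rho(e_A) rho(e_B)^-1) = 4 if A = B and 0 otherwise — and rho(e_A)^-1 = (e_A)^2 * rho(e_A) with (e_A)^2 = +1 or -1, so the coefficient of e_A in the preimage is (e_A)^2 * tr(M rho(e_A))/4.
Nonzero projections over blades of grade <= 2: 1: (1)^2 = +1, tr(M 1) = -8, coefficient -2; e_{14}: (e_{14})^2 = +1, tr(M rho(e_{14})) = -6, coefficient -\frac{3}{2}. Every other blade of grade <= 2 projects to 0.
Answer: -2 - \frac{3}{2} e_{14}


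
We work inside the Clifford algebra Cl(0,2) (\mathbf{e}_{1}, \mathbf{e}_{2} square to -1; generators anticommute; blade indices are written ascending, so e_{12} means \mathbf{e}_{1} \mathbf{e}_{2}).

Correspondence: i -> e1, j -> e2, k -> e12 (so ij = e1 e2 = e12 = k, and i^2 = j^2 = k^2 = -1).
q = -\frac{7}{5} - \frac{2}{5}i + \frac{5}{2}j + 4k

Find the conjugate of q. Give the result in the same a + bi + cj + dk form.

In blades: q = -\frac{7}{5} - \frac{2}{5} e_{1} + \frac{5}{2} e_{2} + 4 e_{12}.
Conjugation here is Clifford conjugation: the scalar is fixed and the grade-1 and grade-2 blades all flip sign, giving -\frac{7}{5} + \frac{2}{5} e_{1} - \frac{5}{2} e_{2} - 4 e_{12}; translating back:
Answer: -\frac{7}{5} + \frac{2}{5}i - \frac{5}{2}j - 4k


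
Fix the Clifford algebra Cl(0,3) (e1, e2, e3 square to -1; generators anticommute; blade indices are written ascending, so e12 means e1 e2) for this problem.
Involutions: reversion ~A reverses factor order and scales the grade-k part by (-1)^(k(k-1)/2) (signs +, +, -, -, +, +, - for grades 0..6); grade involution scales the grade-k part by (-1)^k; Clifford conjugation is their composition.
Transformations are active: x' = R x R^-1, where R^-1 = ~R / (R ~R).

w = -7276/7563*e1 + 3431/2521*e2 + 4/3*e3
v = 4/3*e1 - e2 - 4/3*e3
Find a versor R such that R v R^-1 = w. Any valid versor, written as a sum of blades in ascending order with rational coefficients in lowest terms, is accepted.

R = v + w = 936/2521*e1 + 910/2521*e2 works: the equal norms (-41/9) guarantee its sandwich swaps v into w.
Answer: 936/2521*e1 + 910/2521*e2


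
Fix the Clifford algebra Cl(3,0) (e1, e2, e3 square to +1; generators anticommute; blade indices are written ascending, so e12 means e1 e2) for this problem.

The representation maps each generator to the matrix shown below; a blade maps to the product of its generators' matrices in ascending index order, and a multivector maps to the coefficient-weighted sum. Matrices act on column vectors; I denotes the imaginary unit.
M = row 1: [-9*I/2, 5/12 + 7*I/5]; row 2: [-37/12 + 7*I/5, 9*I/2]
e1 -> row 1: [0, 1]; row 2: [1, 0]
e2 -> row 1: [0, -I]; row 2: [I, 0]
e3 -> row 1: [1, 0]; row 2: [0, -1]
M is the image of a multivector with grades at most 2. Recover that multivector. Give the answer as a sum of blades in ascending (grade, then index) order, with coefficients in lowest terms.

Method: 1, rho(e1), rho(e2), rho(e3) form a trace-orthogonal basis of the 2x2 complex matrices (tr(X Y) = 2 if X = Y, else 0), so M = m0*1 + m1*rho(e1) + m2*rho(e2) + m3*rho(e3) with m0 = tr(M)/2 = 0, m1 = tr(M rho(e1))/2 = -4/3 + 7*I/5, m2 = tr(M rho(e2))/2 = 7*I/4, m3 = tr(M rho(e3))/2 = -9*I/2.
Multiplying table entries, the bivector images are rho(e12) = I*rho(e3), rho(e13) = -I*rho(e2), rho(e23) = I*rho(e1); with real blade coefficients the real parts of m0..m3 are the coefficients of 1, e1, e2, e3 and the imaginary parts give the bivectors (e23: Im m1, e13: -Im m2, e12: Im m3).
Answer: -4/3*e1 - 9/2*e12 - 7/4*e13 + 7/5*e23


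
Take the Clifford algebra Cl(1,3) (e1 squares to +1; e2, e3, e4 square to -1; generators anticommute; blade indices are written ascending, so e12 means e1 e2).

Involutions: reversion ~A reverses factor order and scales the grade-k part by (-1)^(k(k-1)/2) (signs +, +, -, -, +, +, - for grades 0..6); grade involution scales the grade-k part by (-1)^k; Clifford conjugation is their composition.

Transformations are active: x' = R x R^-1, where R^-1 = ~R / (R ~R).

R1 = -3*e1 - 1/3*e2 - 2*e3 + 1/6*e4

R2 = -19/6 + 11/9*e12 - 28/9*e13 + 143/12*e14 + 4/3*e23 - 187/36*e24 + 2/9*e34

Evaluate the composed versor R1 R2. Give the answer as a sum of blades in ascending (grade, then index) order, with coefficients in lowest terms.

Distribute over the terms of R1 (each basis-blade product reordered to ascending indices, repeated generators contracted through their squares):
(-3*e1) R2 = 19/2*e1 - 11/3*e2 + 28/3*e3 - 143/4*e4 - 4*e123 + 187/12*e124 - 2/3*e134
(-1/3*e2) R2 = -11/27*e1 + 19/18*e2 + 4/9*e3 - 187/108*e4 - 28/27*e123 + 143/36*e124 - 2/27*e234
(-2*e3) R2 = 56/9*e1 - 8/3*e2 + 19/3*e3 + 4/9*e4 - 22/9*e123 + 143/6*e134 - 187/18*e234
(1/6*e4) R2 = 143/72*e1 - 187/216*e2 + 1/27*e3 - 19/36*e4 + 11/54*e124 - 14/27*e134 + 2/9*e234
Summing the partial products and collecting blades:
Answer: 3737/216*e1 - 1327/216*e2 + 436/27*e3 - 4057/108*e4 - 202/27*e123 + 1067/54*e124 + 1223/54*e134 - 553/54*e234


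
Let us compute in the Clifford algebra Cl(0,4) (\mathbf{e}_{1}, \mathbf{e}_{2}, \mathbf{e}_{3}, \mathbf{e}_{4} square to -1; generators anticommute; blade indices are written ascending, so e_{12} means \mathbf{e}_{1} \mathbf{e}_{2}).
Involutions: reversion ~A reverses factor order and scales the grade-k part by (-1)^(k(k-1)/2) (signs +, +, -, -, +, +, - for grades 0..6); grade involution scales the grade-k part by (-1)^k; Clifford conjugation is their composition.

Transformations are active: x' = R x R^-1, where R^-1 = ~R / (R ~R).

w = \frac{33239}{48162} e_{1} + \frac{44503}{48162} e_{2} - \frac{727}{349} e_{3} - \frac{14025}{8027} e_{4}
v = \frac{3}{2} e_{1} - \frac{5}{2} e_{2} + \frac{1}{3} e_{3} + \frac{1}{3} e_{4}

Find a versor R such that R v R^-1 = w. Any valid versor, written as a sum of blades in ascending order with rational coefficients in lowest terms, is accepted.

Construction: equal norms (both -\frac{157}{18}) license R = v + w = \frac{52741}{24081} e_{1} - \frac{37951}{24081} e_{2} - \frac{1832}{1047} e_{3} - \frac{34048}{24081} e_{4} — nothing changes along that direction, while (v - w)/2 changes sign, so v maps onto w.
Answer: \frac{52741}{24081} e_{1} - \frac{37951}{24081} e_{2} - \frac{1832}{1047} e_{3} - \frac{34048}{24081} e_{4}


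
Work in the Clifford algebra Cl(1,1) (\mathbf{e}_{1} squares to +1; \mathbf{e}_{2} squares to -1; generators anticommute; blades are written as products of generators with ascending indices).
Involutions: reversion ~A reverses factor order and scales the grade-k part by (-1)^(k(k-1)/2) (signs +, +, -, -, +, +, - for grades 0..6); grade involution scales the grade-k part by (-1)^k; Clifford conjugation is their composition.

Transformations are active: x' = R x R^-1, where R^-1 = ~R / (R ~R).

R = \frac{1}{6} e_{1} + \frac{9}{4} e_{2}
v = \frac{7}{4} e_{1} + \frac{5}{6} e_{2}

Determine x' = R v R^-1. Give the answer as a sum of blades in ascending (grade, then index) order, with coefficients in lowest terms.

~R = \frac{1}{6} e_{1} + \frac{9}{4} e_{2}, and R ~R = -\frac{725}{144}, so R^-1 = ~R / (-\frac{725}{144}).
R v = -\frac{19}{12} - \frac{547}{144} e_{1} e_{2}
Answer: -\frac{4771}{2900} e_{1} + \frac{2531}{4350} e_{2}


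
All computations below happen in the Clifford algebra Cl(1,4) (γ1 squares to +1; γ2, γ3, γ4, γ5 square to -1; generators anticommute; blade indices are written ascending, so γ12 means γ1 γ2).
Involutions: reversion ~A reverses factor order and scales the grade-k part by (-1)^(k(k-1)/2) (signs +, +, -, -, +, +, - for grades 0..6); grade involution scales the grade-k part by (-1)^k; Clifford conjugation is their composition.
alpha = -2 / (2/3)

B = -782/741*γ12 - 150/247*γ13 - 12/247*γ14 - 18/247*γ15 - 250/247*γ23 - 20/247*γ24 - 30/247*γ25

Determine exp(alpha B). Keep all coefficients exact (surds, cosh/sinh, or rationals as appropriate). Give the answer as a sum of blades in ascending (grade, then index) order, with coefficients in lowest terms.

B^2 term by term: the squares give (-782/741)^2*(γ12)^2 + (-150/247)^2*(γ13)^2 + (-12/247)^2*(γ14)^2 + (-18/247)^2*(γ15)^2 + (-250/247)^2*(γ23)^2 + (-20/247)^2*(γ24)^2 + (-30/247)^2*(γ25)^2 = 611524/549081*(+1) + 22500/61009*(+1) + 144/61009*(+1) + 324/61009*(+1) + 62500/61009*(-1) + 400/61009*(-1) + 900/61009*(-1) = 4/9 (each basis 2-blade squares to minus the product of its generators' squares); cross terms between blades sharing an index anticommute and cancel; the commuting (index-disjoint) pairs give grade-4 terms 2*c*c'*(blade product), which cancel blade by blade — γ1234: -6000/61009 + 6000/61009 = 0; γ1235: -9000/61009 + 9000/61009 = 0; γ1245: -720/61009 + 720/61009 = 0 — confirming B is simple. So B^2 = 4/9.
B^2 = 4/9 — hyperbolic case — the even/odd split gives cosh and sinh: l = 2/3, alpha*l = -2, so exp(alpha B) = cosh(-2) + (sinh(-2)/(2/3))*B = cosh(2) + (-3*sinh(2)/2)*B.
Answer: cosh(2) + 391*sinh(2)/247*γ12 + 225*sinh(2)/247*γ13 + 18*sinh(2)/247*γ14 + 27*sinh(2)/247*γ15 + 375*sinh(2)/247*γ23 + 30*sinh(2)/247*γ24 + 45*sinh(2)/247*γ25


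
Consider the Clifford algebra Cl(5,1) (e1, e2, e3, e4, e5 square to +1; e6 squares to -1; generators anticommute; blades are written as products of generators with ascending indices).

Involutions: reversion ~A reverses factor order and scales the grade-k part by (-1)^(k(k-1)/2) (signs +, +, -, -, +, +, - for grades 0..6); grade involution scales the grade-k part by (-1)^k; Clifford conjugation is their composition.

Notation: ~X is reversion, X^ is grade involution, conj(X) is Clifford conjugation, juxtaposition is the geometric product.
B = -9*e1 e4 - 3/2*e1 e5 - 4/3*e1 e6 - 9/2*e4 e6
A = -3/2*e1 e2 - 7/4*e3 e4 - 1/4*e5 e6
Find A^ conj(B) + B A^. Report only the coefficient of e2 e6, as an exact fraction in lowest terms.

first term: -63/4*e1 e3 + 1/3*e1 e5 + 3/8*e1 e6 + 27/2*e2 e4 + 9/4*e2 e5 + 2*e2 e6 - 63/8*e3 e6 + 9/8*e4 e5 - 27/4*e1 e2 e4 e6 - 21/8*e1 e3 e4 e5 - 7/3*e1 e3 e4 e6 - 9/4*e1 e4 e5 e6
second term: -63/4*e1 e3 + 1/3*e1 e5 + 3/8*e1 e6 + 27/2*e2 e4 + 9/4*e2 e5 + 2*e2 e6 - 63/8*e3 e6 + 9/8*e4 e5 + 27/4*e1 e2 e4 e6 + 21/8*e1 e3 e4 e5 + 7/3*e1 e3 e4 e6 + 9/4*e1 e4 e5 e6
Answer: 4


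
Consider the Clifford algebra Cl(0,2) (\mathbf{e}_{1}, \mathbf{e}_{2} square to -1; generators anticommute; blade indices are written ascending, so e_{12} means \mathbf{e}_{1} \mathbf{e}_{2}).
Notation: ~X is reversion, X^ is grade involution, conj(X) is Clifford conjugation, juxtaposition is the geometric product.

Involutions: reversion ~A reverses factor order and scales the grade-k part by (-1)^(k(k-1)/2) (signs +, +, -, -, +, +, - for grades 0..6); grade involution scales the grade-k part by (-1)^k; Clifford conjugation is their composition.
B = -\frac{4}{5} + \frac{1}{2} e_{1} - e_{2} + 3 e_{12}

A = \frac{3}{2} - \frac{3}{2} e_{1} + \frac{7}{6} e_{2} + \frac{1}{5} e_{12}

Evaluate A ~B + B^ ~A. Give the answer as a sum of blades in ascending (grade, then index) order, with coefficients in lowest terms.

first term: \frac{79}{60} - \frac{27}{20} e_{1} - \frac{41}{6} e_{2} - \frac{1123}{300} e_{12}
second term: -\frac{151}{60} - \frac{13}{4} e_{1} - \frac{121}{30} e_{2} + \frac{1673}{300} e_{12}
Answer: -\frac{6}{5} - \frac{23}{5} e_{1} - \frac{163}{15} e_{2} + \frac{11}{6} e_{12}


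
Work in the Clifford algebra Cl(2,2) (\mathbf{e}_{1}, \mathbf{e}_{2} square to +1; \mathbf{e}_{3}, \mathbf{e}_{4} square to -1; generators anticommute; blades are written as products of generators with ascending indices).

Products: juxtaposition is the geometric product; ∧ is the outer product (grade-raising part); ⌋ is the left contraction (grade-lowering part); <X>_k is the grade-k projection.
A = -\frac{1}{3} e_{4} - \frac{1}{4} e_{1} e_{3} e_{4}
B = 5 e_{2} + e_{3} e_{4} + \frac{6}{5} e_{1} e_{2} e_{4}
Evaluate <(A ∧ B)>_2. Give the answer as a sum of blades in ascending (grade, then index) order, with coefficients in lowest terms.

step 1: \frac{5}{3} e_{2} e_{4} - \frac{5}{4} e_{1} e_{2} e_{3} e_{4}
step 2: \frac{5}{3} e_{2} e_{4}
Answer: \frac{5}{3} e_{2} e_{4}


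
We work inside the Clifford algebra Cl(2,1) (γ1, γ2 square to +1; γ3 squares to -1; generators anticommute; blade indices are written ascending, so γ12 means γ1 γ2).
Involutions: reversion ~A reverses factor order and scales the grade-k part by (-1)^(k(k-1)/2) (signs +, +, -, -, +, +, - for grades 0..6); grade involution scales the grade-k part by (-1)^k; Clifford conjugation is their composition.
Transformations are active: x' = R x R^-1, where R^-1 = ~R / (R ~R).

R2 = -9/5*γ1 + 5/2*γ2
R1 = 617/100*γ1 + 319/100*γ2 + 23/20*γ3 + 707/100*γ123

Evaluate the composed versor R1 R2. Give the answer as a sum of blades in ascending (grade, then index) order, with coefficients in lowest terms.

Distribute over the terms of R2 (each basis-blade product reordered to ascending indices, repeated generators contracted through their squares):
R1 (-9/5*γ1) = -5553/500 + 2871/500*γ12 + 207/100*γ13 - 6363/500*γ23
R1 (5/2*γ2) = 319/40 + 617/40*γ12 - 707/40*γ13 - 23/8*γ23
Summing the partial products and collecting blades:
Answer: -3131/1000 + 21167/1000*γ12 - 3121/200*γ13 - 15601/1000*γ23


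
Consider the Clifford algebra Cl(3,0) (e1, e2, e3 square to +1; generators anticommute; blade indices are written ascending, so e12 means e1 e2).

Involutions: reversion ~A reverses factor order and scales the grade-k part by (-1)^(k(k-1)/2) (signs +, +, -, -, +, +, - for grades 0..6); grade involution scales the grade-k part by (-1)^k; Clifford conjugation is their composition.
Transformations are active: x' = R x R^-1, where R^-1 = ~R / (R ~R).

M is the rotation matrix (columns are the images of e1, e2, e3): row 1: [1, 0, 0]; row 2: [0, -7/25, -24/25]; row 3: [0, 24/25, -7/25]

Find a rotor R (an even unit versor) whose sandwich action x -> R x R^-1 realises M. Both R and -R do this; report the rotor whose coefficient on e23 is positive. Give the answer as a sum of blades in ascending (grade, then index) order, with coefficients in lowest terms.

Method: write R = a + b12*e12 + b13*e13 + b23*e23 with a^2 + b12^2 + b13^2 + b23^2 = 1 (so R^-1 = ~R). Expanding the columns R e_j ~R gives tr M = 4a^2 - 1 and, from the antisymmetric part, M21 - M12 = -4a*b12, M13 - M31 = 4a*b13, M32 - M23 = -4a*b23.
Here tr M = 11/25, so a^2 = (1 + tr M)/4 = 9/25 and a = ±3/5. Taking a = 3/5: M21 - M12 = 0, M13 - M31 = 0, M32 - M23 = 48/25, giving b12 = 0, b13 = 0, b23 = -4/5, i.e. R = 3/5 - 4/5*e23.
Its e23 coefficient is negative, so report the other preimage -R.
Answer: -3/5 + 4/5*e23. Note: both R and -R realise this M (trace 11/25); the covering map identifies them, and the e23-coefficient sign is the tie-breaker.


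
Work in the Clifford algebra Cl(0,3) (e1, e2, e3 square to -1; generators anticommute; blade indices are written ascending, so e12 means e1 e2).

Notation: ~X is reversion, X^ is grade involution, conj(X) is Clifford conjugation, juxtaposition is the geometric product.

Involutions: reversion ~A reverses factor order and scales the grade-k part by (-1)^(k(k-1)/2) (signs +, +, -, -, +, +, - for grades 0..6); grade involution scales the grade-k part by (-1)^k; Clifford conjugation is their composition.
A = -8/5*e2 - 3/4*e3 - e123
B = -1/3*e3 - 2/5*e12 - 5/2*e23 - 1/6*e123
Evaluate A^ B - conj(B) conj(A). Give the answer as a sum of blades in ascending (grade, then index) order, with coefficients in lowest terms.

first term: 1/12 + 93/50*e1 - 15/8*e2 + 22/5*e3 + 11/24*e12 - 4/15*e13 - 8/15*e23 - 3/10*e123
second term: -1/12 + 93/50*e1 - 15/8*e2 + 22/5*e3 + 11/24*e12 - 4/15*e13 - 8/15*e23 + 3/10*e123
Answer: 1/6 - 3/5*e123


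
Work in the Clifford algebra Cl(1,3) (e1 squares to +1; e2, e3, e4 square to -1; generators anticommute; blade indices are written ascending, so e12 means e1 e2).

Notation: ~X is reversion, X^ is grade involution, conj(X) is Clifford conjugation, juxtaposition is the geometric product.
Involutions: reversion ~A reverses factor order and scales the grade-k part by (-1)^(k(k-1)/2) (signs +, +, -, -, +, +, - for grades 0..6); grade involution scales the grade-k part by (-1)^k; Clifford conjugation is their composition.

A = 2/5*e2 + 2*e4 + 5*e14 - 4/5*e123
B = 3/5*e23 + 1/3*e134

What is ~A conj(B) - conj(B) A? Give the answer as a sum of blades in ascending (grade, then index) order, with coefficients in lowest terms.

first term: 12/25*e1 + 143/75*e3 - 2/3*e13 - 4/15*e24 - 6/5*e234 + 43/15*e1234
second term: -12/25*e1 - 143/75*e3 - 2/3*e13 - 4/15*e24 - 6/5*e234 - 43/15*e1234
Answer: 24/25*e1 + 286/75*e3 + 86/15*e1234


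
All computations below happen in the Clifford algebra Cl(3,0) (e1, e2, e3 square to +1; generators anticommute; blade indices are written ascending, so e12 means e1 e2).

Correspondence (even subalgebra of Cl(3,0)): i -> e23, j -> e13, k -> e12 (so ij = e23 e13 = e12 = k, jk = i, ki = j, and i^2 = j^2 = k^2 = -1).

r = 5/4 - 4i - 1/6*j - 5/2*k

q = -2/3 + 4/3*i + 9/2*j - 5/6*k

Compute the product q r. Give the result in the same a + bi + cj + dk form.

In blades: q = -2/3 - 5/6*e12 + 9/2*e13 + 4/3*e23, r = 5/4 - 5/2*e12 - 1/6*e13 - 4*e23.
Distribute q over r term by term (generator squares from the signature, products reordered to ascending indices): (-2/3)*r = -5/6 + 5/3*e12 + 1/9*e13 + 8/3*e23; (-5/6*e12)*r = -25/12 - 25/24*e12 + 10/3*e13 - 5/36*e23; (9/2*e13)*r = 3/4 + 18*e12 + 45/8*e13 - 45/4*e23; (4/3*e23)*r = 16/3 - 2/9*e12 + 10/3*e13 + 5/3*e23.
Sum: 19/6 + 1325/72*e12 + 893/72*e13 - 127/18*e23; translating back through the correspondence:
Answer: 19/6 - 127/18*i + 893/72*j + 1325/72*k
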